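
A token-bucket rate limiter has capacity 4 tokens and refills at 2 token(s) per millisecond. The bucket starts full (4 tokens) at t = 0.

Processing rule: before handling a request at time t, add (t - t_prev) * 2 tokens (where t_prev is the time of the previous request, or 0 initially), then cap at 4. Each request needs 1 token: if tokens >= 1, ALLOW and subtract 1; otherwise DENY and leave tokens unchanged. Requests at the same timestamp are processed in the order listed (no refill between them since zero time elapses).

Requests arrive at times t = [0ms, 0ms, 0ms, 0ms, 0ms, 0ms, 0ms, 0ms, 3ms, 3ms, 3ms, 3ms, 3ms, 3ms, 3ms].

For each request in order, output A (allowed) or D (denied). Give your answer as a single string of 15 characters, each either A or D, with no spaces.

Answer: AAAADDDDAAAADDD

Derivation:
Simulating step by step:
  req#1 t=0ms: ALLOW
  req#2 t=0ms: ALLOW
  req#3 t=0ms: ALLOW
  req#4 t=0ms: ALLOW
  req#5 t=0ms: DENY
  req#6 t=0ms: DENY
  req#7 t=0ms: DENY
  req#8 t=0ms: DENY
  req#9 t=3ms: ALLOW
  req#10 t=3ms: ALLOW
  req#11 t=3ms: ALLOW
  req#12 t=3ms: ALLOW
  req#13 t=3ms: DENY
  req#14 t=3ms: DENY
  req#15 t=3ms: DENY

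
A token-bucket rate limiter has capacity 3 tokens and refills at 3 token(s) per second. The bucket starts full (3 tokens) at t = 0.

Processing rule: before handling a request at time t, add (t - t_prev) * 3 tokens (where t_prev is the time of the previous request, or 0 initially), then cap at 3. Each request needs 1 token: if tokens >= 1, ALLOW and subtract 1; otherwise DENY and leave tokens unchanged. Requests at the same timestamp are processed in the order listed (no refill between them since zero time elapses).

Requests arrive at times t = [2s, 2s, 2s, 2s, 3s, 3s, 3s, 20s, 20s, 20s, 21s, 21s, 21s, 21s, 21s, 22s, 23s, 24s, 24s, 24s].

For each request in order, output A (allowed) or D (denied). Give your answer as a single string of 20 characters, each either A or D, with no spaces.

Simulating step by step:
  req#1 t=2s: ALLOW
  req#2 t=2s: ALLOW
  req#3 t=2s: ALLOW
  req#4 t=2s: DENY
  req#5 t=3s: ALLOW
  req#6 t=3s: ALLOW
  req#7 t=3s: ALLOW
  req#8 t=20s: ALLOW
  req#9 t=20s: ALLOW
  req#10 t=20s: ALLOW
  req#11 t=21s: ALLOW
  req#12 t=21s: ALLOW
  req#13 t=21s: ALLOW
  req#14 t=21s: DENY
  req#15 t=21s: DENY
  req#16 t=22s: ALLOW
  req#17 t=23s: ALLOW
  req#18 t=24s: ALLOW
  req#19 t=24s: ALLOW
  req#20 t=24s: ALLOW

Answer: AAADAAAAAAAAADDAAAAA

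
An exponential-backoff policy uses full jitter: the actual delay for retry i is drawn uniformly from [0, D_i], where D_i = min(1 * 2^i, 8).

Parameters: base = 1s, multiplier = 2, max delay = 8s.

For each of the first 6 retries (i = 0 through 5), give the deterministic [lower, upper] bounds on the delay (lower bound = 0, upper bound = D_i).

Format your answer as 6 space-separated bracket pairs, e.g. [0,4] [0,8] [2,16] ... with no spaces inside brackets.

Answer: [0,1] [0,2] [0,4] [0,8] [0,8] [0,8]

Derivation:
Computing bounds per retry:
  i=0: D_i=min(1*2^0,8)=1, bounds=[0,1]
  i=1: D_i=min(1*2^1,8)=2, bounds=[0,2]
  i=2: D_i=min(1*2^2,8)=4, bounds=[0,4]
  i=3: D_i=min(1*2^3,8)=8, bounds=[0,8]
  i=4: D_i=min(1*2^4,8)=8, bounds=[0,8]
  i=5: D_i=min(1*2^5,8)=8, bounds=[0,8]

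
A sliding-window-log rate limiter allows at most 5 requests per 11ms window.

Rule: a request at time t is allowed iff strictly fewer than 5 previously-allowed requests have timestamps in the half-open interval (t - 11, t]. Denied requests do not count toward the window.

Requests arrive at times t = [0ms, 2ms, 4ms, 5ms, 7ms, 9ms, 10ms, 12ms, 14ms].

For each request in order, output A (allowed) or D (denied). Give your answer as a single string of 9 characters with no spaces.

Answer: AAAAADDAA

Derivation:
Tracking allowed requests in the window:
  req#1 t=0ms: ALLOW
  req#2 t=2ms: ALLOW
  req#3 t=4ms: ALLOW
  req#4 t=5ms: ALLOW
  req#5 t=7ms: ALLOW
  req#6 t=9ms: DENY
  req#7 t=10ms: DENY
  req#8 t=12ms: ALLOW
  req#9 t=14ms: ALLOW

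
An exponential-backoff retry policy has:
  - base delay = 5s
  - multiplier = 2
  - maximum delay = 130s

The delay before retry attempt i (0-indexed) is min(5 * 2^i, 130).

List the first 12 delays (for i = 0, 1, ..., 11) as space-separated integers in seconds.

Answer: 5 10 20 40 80 130 130 130 130 130 130 130

Derivation:
Computing each delay:
  i=0: min(5*2^0, 130) = 5
  i=1: min(5*2^1, 130) = 10
  i=2: min(5*2^2, 130) = 20
  i=3: min(5*2^3, 130) = 40
  i=4: min(5*2^4, 130) = 80
  i=5: min(5*2^5, 130) = 130
  i=6: min(5*2^6, 130) = 130
  i=7: min(5*2^7, 130) = 130
  i=8: min(5*2^8, 130) = 130
  i=9: min(5*2^9, 130) = 130
  i=10: min(5*2^10, 130) = 130
  i=11: min(5*2^11, 130) = 130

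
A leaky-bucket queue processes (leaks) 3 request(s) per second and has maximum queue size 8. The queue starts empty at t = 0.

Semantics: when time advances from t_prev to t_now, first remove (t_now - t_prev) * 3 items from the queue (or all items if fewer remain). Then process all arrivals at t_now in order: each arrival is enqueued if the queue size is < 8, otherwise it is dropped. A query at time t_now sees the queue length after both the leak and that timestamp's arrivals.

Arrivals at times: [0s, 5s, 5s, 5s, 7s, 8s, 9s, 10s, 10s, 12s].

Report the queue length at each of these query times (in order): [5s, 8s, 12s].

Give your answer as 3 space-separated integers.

Answer: 3 1 1

Derivation:
Queue lengths at query times:
  query t=5s: backlog = 3
  query t=8s: backlog = 1
  query t=12s: backlog = 1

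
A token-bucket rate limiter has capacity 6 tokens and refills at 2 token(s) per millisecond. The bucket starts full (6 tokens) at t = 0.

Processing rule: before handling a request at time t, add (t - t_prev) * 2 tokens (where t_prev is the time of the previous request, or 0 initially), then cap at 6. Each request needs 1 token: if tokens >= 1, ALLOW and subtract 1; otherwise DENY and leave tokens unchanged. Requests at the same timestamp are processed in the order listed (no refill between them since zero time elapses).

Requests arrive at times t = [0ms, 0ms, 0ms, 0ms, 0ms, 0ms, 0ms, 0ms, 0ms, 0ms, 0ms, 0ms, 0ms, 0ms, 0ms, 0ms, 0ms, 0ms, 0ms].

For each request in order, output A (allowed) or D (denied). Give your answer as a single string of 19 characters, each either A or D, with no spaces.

Answer: AAAAAADDDDDDDDDDDDD

Derivation:
Simulating step by step:
  req#1 t=0ms: ALLOW
  req#2 t=0ms: ALLOW
  req#3 t=0ms: ALLOW
  req#4 t=0ms: ALLOW
  req#5 t=0ms: ALLOW
  req#6 t=0ms: ALLOW
  req#7 t=0ms: DENY
  req#8 t=0ms: DENY
  req#9 t=0ms: DENY
  req#10 t=0ms: DENY
  req#11 t=0ms: DENY
  req#12 t=0ms: DENY
  req#13 t=0ms: DENY
  req#14 t=0ms: DENY
  req#15 t=0ms: DENY
  req#16 t=0ms: DENY
  req#17 t=0ms: DENY
  req#18 t=0ms: DENY
  req#19 t=0ms: DENY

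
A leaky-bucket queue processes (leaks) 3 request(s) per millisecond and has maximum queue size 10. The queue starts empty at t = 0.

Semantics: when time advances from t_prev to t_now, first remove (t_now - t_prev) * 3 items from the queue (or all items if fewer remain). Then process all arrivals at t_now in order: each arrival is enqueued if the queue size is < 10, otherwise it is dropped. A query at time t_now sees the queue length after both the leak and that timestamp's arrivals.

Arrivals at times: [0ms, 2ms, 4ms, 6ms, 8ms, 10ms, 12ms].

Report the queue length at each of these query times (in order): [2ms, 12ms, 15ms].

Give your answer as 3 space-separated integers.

Queue lengths at query times:
  query t=2ms: backlog = 1
  query t=12ms: backlog = 1
  query t=15ms: backlog = 0

Answer: 1 1 0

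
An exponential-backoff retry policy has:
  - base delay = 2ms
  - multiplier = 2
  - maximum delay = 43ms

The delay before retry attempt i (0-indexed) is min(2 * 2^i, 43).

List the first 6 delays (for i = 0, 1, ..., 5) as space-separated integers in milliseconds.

Answer: 2 4 8 16 32 43

Derivation:
Computing each delay:
  i=0: min(2*2^0, 43) = 2
  i=1: min(2*2^1, 43) = 4
  i=2: min(2*2^2, 43) = 8
  i=3: min(2*2^3, 43) = 16
  i=4: min(2*2^4, 43) = 32
  i=5: min(2*2^5, 43) = 43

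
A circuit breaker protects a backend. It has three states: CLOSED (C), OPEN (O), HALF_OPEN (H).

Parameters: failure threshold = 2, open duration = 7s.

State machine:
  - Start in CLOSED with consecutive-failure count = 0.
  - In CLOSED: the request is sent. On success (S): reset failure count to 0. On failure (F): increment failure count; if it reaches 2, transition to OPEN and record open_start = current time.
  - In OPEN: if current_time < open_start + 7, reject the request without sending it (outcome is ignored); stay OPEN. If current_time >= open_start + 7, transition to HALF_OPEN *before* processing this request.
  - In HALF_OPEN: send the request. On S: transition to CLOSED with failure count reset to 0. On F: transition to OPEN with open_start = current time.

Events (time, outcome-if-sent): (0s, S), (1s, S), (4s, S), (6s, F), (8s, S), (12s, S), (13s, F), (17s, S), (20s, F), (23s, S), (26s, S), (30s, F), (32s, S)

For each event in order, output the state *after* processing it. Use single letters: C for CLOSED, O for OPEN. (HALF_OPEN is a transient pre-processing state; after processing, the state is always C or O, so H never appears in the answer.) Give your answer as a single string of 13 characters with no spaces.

State after each event:
  event#1 t=0s outcome=S: state=CLOSED
  event#2 t=1s outcome=S: state=CLOSED
  event#3 t=4s outcome=S: state=CLOSED
  event#4 t=6s outcome=F: state=CLOSED
  event#5 t=8s outcome=S: state=CLOSED
  event#6 t=12s outcome=S: state=CLOSED
  event#7 t=13s outcome=F: state=CLOSED
  event#8 t=17s outcome=S: state=CLOSED
  event#9 t=20s outcome=F: state=CLOSED
  event#10 t=23s outcome=S: state=CLOSED
  event#11 t=26s outcome=S: state=CLOSED
  event#12 t=30s outcome=F: state=CLOSED
  event#13 t=32s outcome=S: state=CLOSED

Answer: CCCCCCCCCCCCC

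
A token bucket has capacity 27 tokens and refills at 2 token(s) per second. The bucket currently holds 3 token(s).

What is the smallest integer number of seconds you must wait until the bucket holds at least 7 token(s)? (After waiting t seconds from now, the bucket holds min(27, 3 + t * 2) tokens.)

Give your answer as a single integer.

Need 3 + t * 2 >= 7, so t >= 4/2.
Smallest integer t = ceil(4/2) = 2.

Answer: 2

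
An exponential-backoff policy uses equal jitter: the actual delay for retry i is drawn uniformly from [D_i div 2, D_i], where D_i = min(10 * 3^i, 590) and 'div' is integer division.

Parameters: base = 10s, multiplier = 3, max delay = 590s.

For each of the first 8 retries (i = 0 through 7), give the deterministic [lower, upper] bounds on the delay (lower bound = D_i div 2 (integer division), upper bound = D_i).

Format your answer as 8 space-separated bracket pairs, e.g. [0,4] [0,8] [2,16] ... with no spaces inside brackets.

Answer: [5,10] [15,30] [45,90] [135,270] [295,590] [295,590] [295,590] [295,590]

Derivation:
Computing bounds per retry:
  i=0: D_i=min(10*3^0,590)=10, bounds=[5,10]
  i=1: D_i=min(10*3^1,590)=30, bounds=[15,30]
  i=2: D_i=min(10*3^2,590)=90, bounds=[45,90]
  i=3: D_i=min(10*3^3,590)=270, bounds=[135,270]
  i=4: D_i=min(10*3^4,590)=590, bounds=[295,590]
  i=5: D_i=min(10*3^5,590)=590, bounds=[295,590]
  i=6: D_i=min(10*3^6,590)=590, bounds=[295,590]
  i=7: D_i=min(10*3^7,590)=590, bounds=[295,590]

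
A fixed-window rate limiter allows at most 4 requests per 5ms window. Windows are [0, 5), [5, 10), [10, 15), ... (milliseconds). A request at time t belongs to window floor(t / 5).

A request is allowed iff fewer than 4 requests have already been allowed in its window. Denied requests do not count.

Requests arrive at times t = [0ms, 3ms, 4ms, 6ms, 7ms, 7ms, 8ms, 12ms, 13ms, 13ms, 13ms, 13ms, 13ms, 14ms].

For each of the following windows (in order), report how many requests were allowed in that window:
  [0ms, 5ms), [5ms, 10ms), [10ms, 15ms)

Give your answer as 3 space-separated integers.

Answer: 3 4 4

Derivation:
Processing requests:
  req#1 t=0ms (window 0): ALLOW
  req#2 t=3ms (window 0): ALLOW
  req#3 t=4ms (window 0): ALLOW
  req#4 t=6ms (window 1): ALLOW
  req#5 t=7ms (window 1): ALLOW
  req#6 t=7ms (window 1): ALLOW
  req#7 t=8ms (window 1): ALLOW
  req#8 t=12ms (window 2): ALLOW
  req#9 t=13ms (window 2): ALLOW
  req#10 t=13ms (window 2): ALLOW
  req#11 t=13ms (window 2): ALLOW
  req#12 t=13ms (window 2): DENY
  req#13 t=13ms (window 2): DENY
  req#14 t=14ms (window 2): DENY

Allowed counts by window: 3 4 4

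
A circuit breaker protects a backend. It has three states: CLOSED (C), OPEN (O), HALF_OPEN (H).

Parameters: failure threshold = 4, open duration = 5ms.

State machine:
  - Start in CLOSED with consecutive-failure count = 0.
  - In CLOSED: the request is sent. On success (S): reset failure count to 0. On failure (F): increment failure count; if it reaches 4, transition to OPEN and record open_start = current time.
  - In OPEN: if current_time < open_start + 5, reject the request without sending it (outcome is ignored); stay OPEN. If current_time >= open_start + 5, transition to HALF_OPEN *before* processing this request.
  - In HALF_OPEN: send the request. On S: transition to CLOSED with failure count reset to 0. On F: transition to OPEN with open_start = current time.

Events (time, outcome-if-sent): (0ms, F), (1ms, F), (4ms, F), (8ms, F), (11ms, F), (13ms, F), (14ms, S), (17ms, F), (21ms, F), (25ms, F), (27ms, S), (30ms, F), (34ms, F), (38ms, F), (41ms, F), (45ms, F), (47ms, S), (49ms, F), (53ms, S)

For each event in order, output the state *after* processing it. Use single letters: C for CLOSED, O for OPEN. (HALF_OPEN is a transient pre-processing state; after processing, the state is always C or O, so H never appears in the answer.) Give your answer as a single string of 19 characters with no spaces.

State after each event:
  event#1 t=0ms outcome=F: state=CLOSED
  event#2 t=1ms outcome=F: state=CLOSED
  event#3 t=4ms outcome=F: state=CLOSED
  event#4 t=8ms outcome=F: state=OPEN
  event#5 t=11ms outcome=F: state=OPEN
  event#6 t=13ms outcome=F: state=OPEN
  event#7 t=14ms outcome=S: state=OPEN
  event#8 t=17ms outcome=F: state=OPEN
  event#9 t=21ms outcome=F: state=OPEN
  event#10 t=25ms outcome=F: state=OPEN
  event#11 t=27ms outcome=S: state=CLOSED
  event#12 t=30ms outcome=F: state=CLOSED
  event#13 t=34ms outcome=F: state=CLOSED
  event#14 t=38ms outcome=F: state=CLOSED
  event#15 t=41ms outcome=F: state=OPEN
  event#16 t=45ms outcome=F: state=OPEN
  event#17 t=47ms outcome=S: state=CLOSED
  event#18 t=49ms outcome=F: state=CLOSED
  event#19 t=53ms outcome=S: state=CLOSED

Answer: CCCOOOOOOOCCCCOOCCC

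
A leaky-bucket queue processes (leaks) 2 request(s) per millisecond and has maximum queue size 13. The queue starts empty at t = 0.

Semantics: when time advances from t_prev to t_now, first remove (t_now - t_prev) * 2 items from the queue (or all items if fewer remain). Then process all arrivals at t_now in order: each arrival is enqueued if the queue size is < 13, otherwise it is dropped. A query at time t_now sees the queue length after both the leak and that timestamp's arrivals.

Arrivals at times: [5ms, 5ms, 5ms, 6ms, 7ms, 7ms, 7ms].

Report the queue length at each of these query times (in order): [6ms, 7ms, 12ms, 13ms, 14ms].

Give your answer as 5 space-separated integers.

Queue lengths at query times:
  query t=6ms: backlog = 2
  query t=7ms: backlog = 3
  query t=12ms: backlog = 0
  query t=13ms: backlog = 0
  query t=14ms: backlog = 0

Answer: 2 3 0 0 0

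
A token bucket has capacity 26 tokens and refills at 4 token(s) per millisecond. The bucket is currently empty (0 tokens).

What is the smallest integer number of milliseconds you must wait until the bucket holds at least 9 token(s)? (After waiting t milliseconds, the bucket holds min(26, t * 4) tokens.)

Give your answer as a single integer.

Need t * 4 >= 9, so t >= 9/4.
Smallest integer t = ceil(9/4) = 3.

Answer: 3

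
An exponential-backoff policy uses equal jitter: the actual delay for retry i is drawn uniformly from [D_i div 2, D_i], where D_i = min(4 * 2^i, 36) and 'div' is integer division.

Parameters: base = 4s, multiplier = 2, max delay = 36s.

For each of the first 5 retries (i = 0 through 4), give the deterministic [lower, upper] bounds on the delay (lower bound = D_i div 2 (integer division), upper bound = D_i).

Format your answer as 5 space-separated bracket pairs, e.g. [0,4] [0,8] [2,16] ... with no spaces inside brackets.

Computing bounds per retry:
  i=0: D_i=min(4*2^0,36)=4, bounds=[2,4]
  i=1: D_i=min(4*2^1,36)=8, bounds=[4,8]
  i=2: D_i=min(4*2^2,36)=16, bounds=[8,16]
  i=3: D_i=min(4*2^3,36)=32, bounds=[16,32]
  i=4: D_i=min(4*2^4,36)=36, bounds=[18,36]

Answer: [2,4] [4,8] [8,16] [16,32] [18,36]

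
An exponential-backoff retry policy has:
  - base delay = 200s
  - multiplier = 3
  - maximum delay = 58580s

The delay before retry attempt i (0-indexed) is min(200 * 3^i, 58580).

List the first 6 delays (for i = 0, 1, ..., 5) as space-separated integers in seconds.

Computing each delay:
  i=0: min(200*3^0, 58580) = 200
  i=1: min(200*3^1, 58580) = 600
  i=2: min(200*3^2, 58580) = 1800
  i=3: min(200*3^3, 58580) = 5400
  i=4: min(200*3^4, 58580) = 16200
  i=5: min(200*3^5, 58580) = 48600

Answer: 200 600 1800 5400 16200 48600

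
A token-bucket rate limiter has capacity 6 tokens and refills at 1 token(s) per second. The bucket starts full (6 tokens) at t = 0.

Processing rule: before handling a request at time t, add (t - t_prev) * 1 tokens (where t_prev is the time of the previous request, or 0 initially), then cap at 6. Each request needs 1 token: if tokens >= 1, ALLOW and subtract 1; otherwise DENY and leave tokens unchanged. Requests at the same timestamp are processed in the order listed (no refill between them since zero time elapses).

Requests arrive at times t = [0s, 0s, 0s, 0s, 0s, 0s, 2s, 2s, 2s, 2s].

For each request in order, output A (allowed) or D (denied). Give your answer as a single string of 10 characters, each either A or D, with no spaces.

Simulating step by step:
  req#1 t=0s: ALLOW
  req#2 t=0s: ALLOW
  req#3 t=0s: ALLOW
  req#4 t=0s: ALLOW
  req#5 t=0s: ALLOW
  req#6 t=0s: ALLOW
  req#7 t=2s: ALLOW
  req#8 t=2s: ALLOW
  req#9 t=2s: DENY
  req#10 t=2s: DENY

Answer: AAAAAAAADD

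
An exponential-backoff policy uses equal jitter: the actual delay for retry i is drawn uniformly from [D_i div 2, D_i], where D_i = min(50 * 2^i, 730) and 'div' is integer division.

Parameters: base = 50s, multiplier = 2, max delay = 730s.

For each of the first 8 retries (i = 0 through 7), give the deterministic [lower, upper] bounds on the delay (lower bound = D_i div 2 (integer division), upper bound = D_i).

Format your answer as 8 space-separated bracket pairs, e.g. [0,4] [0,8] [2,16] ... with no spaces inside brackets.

Computing bounds per retry:
  i=0: D_i=min(50*2^0,730)=50, bounds=[25,50]
  i=1: D_i=min(50*2^1,730)=100, bounds=[50,100]
  i=2: D_i=min(50*2^2,730)=200, bounds=[100,200]
  i=3: D_i=min(50*2^3,730)=400, bounds=[200,400]
  i=4: D_i=min(50*2^4,730)=730, bounds=[365,730]
  i=5: D_i=min(50*2^5,730)=730, bounds=[365,730]
  i=6: D_i=min(50*2^6,730)=730, bounds=[365,730]
  i=7: D_i=min(50*2^7,730)=730, bounds=[365,730]

Answer: [25,50] [50,100] [100,200] [200,400] [365,730] [365,730] [365,730] [365,730]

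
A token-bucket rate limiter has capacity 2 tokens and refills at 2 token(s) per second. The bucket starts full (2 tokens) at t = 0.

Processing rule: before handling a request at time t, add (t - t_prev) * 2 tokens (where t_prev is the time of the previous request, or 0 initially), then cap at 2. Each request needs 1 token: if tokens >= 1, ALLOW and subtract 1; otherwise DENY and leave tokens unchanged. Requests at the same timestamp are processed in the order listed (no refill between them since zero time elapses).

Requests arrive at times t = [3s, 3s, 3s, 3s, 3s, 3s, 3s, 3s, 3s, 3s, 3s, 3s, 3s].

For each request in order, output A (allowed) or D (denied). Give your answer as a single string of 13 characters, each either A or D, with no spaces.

Answer: AADDDDDDDDDDD

Derivation:
Simulating step by step:
  req#1 t=3s: ALLOW
  req#2 t=3s: ALLOW
  req#3 t=3s: DENY
  req#4 t=3s: DENY
  req#5 t=3s: DENY
  req#6 t=3s: DENY
  req#7 t=3s: DENY
  req#8 t=3s: DENY
  req#9 t=3s: DENY
  req#10 t=3s: DENY
  req#11 t=3s: DENY
  req#12 t=3s: DENY
  req#13 t=3s: DENY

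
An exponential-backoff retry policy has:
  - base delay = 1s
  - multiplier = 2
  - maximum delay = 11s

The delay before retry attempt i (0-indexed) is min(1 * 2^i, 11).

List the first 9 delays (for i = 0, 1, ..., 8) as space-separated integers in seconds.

Computing each delay:
  i=0: min(1*2^0, 11) = 1
  i=1: min(1*2^1, 11) = 2
  i=2: min(1*2^2, 11) = 4
  i=3: min(1*2^3, 11) = 8
  i=4: min(1*2^4, 11) = 11
  i=5: min(1*2^5, 11) = 11
  i=6: min(1*2^6, 11) = 11
  i=7: min(1*2^7, 11) = 11
  i=8: min(1*2^8, 11) = 11

Answer: 1 2 4 8 11 11 11 11 11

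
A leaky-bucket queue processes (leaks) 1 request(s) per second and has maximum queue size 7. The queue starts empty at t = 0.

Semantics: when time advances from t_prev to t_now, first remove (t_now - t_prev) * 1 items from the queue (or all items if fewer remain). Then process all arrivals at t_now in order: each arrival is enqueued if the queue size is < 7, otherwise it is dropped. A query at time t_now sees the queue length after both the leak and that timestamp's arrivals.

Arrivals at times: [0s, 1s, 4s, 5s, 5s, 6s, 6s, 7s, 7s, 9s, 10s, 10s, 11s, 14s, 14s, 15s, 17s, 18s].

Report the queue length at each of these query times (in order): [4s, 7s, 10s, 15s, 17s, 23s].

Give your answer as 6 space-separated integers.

Queue lengths at query times:
  query t=4s: backlog = 1
  query t=7s: backlog = 4
  query t=10s: backlog = 4
  query t=15s: backlog = 3
  query t=17s: backlog = 2
  query t=23s: backlog = 0

Answer: 1 4 4 3 2 0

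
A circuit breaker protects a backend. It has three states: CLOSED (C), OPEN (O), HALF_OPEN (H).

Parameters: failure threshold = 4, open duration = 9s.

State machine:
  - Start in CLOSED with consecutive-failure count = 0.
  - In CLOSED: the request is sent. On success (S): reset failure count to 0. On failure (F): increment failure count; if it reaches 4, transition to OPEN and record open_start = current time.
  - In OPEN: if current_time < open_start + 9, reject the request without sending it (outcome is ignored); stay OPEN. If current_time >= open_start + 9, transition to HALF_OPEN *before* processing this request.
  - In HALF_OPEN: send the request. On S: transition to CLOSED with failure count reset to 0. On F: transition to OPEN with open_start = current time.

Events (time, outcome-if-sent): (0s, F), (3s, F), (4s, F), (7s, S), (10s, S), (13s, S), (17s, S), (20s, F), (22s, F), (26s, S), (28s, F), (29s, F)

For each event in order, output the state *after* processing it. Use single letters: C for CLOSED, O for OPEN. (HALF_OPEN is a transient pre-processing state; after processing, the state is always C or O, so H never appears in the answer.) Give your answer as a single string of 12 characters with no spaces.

State after each event:
  event#1 t=0s outcome=F: state=CLOSED
  event#2 t=3s outcome=F: state=CLOSED
  event#3 t=4s outcome=F: state=CLOSED
  event#4 t=7s outcome=S: state=CLOSED
  event#5 t=10s outcome=S: state=CLOSED
  event#6 t=13s outcome=S: state=CLOSED
  event#7 t=17s outcome=S: state=CLOSED
  event#8 t=20s outcome=F: state=CLOSED
  event#9 t=22s outcome=F: state=CLOSED
  event#10 t=26s outcome=S: state=CLOSED
  event#11 t=28s outcome=F: state=CLOSED
  event#12 t=29s outcome=F: state=CLOSED

Answer: CCCCCCCCCCCC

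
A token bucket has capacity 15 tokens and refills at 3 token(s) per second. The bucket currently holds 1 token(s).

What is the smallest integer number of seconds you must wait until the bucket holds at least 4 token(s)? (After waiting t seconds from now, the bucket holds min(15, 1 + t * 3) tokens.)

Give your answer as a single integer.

Need 1 + t * 3 >= 4, so t >= 3/3.
Smallest integer t = ceil(3/3) = 1.

Answer: 1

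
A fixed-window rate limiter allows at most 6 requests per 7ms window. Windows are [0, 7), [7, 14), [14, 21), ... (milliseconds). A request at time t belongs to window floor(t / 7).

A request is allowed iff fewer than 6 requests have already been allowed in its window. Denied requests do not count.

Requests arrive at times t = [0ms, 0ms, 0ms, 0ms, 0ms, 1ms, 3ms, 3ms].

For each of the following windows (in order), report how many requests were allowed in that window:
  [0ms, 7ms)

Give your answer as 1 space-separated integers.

Answer: 6

Derivation:
Processing requests:
  req#1 t=0ms (window 0): ALLOW
  req#2 t=0ms (window 0): ALLOW
  req#3 t=0ms (window 0): ALLOW
  req#4 t=0ms (window 0): ALLOW
  req#5 t=0ms (window 0): ALLOW
  req#6 t=1ms (window 0): ALLOW
  req#7 t=3ms (window 0): DENY
  req#8 t=3ms (window 0): DENY

Allowed counts by window: 6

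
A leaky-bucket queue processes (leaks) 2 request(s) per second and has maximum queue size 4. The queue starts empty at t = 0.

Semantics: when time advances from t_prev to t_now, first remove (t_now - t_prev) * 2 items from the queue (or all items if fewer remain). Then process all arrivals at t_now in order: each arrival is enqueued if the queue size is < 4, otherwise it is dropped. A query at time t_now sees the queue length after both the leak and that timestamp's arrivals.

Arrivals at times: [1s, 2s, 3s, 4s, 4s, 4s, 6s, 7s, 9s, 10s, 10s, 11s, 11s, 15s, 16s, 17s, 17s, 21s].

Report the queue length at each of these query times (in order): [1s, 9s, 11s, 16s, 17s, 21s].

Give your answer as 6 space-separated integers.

Queue lengths at query times:
  query t=1s: backlog = 1
  query t=9s: backlog = 1
  query t=11s: backlog = 2
  query t=16s: backlog = 1
  query t=17s: backlog = 2
  query t=21s: backlog = 1

Answer: 1 1 2 1 2 1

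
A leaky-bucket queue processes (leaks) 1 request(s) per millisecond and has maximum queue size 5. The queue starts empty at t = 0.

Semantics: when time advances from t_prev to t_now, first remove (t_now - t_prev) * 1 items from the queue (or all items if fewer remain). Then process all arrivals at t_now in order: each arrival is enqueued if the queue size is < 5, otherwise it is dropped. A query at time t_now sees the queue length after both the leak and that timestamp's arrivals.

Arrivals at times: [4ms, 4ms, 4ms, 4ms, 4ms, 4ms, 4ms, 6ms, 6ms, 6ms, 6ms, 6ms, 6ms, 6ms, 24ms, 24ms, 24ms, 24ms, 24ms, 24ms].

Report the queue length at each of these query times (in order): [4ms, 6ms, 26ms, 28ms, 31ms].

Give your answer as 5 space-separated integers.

Answer: 5 5 3 1 0

Derivation:
Queue lengths at query times:
  query t=4ms: backlog = 5
  query t=6ms: backlog = 5
  query t=26ms: backlog = 3
  query t=28ms: backlog = 1
  query t=31ms: backlog = 0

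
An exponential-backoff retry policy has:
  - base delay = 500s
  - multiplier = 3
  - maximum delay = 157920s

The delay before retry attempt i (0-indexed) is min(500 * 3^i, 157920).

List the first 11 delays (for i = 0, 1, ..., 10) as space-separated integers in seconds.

Answer: 500 1500 4500 13500 40500 121500 157920 157920 157920 157920 157920

Derivation:
Computing each delay:
  i=0: min(500*3^0, 157920) = 500
  i=1: min(500*3^1, 157920) = 1500
  i=2: min(500*3^2, 157920) = 4500
  i=3: min(500*3^3, 157920) = 13500
  i=4: min(500*3^4, 157920) = 40500
  i=5: min(500*3^5, 157920) = 121500
  i=6: min(500*3^6, 157920) = 157920
  i=7: min(500*3^7, 157920) = 157920
  i=8: min(500*3^8, 157920) = 157920
  i=9: min(500*3^9, 157920) = 157920
  i=10: min(500*3^10, 157920) = 157920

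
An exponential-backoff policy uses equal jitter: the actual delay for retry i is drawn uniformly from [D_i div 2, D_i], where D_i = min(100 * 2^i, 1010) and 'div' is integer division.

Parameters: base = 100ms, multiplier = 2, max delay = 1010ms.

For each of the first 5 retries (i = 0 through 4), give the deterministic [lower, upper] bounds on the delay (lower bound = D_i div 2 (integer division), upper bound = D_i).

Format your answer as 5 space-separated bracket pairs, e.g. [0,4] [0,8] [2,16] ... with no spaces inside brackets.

Answer: [50,100] [100,200] [200,400] [400,800] [505,1010]

Derivation:
Computing bounds per retry:
  i=0: D_i=min(100*2^0,1010)=100, bounds=[50,100]
  i=1: D_i=min(100*2^1,1010)=200, bounds=[100,200]
  i=2: D_i=min(100*2^2,1010)=400, bounds=[200,400]
  i=3: D_i=min(100*2^3,1010)=800, bounds=[400,800]
  i=4: D_i=min(100*2^4,1010)=1010, bounds=[505,1010]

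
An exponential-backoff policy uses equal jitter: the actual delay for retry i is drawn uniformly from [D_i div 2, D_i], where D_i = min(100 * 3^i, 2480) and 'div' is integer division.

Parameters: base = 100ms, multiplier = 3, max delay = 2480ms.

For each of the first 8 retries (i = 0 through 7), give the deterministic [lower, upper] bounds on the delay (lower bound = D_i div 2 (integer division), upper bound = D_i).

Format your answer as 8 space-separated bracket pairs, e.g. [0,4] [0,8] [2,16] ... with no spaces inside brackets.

Answer: [50,100] [150,300] [450,900] [1240,2480] [1240,2480] [1240,2480] [1240,2480] [1240,2480]

Derivation:
Computing bounds per retry:
  i=0: D_i=min(100*3^0,2480)=100, bounds=[50,100]
  i=1: D_i=min(100*3^1,2480)=300, bounds=[150,300]
  i=2: D_i=min(100*3^2,2480)=900, bounds=[450,900]
  i=3: D_i=min(100*3^3,2480)=2480, bounds=[1240,2480]
  i=4: D_i=min(100*3^4,2480)=2480, bounds=[1240,2480]
  i=5: D_i=min(100*3^5,2480)=2480, bounds=[1240,2480]
  i=6: D_i=min(100*3^6,2480)=2480, bounds=[1240,2480]
  i=7: D_i=min(100*3^7,2480)=2480, bounds=[1240,2480]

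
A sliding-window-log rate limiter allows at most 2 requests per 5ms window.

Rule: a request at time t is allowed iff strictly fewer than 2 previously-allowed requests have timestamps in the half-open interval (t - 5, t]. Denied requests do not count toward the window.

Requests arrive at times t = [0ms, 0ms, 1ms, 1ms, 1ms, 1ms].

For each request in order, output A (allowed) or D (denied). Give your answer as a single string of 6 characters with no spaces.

Answer: AADDDD

Derivation:
Tracking allowed requests in the window:
  req#1 t=0ms: ALLOW
  req#2 t=0ms: ALLOW
  req#3 t=1ms: DENY
  req#4 t=1ms: DENY
  req#5 t=1ms: DENY
  req#6 t=1ms: DENY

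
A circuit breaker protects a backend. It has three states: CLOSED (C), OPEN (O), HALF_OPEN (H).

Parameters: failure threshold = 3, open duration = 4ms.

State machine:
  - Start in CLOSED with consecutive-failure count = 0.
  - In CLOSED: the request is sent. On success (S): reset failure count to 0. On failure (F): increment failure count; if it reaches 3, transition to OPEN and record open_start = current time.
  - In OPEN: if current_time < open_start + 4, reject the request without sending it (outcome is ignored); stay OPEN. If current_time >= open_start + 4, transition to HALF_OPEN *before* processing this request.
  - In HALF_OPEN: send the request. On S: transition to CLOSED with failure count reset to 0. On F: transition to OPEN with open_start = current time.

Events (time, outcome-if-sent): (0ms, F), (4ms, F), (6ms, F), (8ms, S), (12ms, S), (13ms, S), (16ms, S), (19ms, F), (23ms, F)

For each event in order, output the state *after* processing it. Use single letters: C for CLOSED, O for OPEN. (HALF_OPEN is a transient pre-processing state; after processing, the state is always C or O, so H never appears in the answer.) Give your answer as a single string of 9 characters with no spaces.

State after each event:
  event#1 t=0ms outcome=F: state=CLOSED
  event#2 t=4ms outcome=F: state=CLOSED
  event#3 t=6ms outcome=F: state=OPEN
  event#4 t=8ms outcome=S: state=OPEN
  event#5 t=12ms outcome=S: state=CLOSED
  event#6 t=13ms outcome=S: state=CLOSED
  event#7 t=16ms outcome=S: state=CLOSED
  event#8 t=19ms outcome=F: state=CLOSED
  event#9 t=23ms outcome=F: state=CLOSED

Answer: CCOOCCCCC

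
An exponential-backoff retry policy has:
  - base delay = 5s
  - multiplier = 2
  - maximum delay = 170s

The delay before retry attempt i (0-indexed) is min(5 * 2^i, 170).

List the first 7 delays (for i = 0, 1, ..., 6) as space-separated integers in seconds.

Computing each delay:
  i=0: min(5*2^0, 170) = 5
  i=1: min(5*2^1, 170) = 10
  i=2: min(5*2^2, 170) = 20
  i=3: min(5*2^3, 170) = 40
  i=4: min(5*2^4, 170) = 80
  i=5: min(5*2^5, 170) = 160
  i=6: min(5*2^6, 170) = 170

Answer: 5 10 20 40 80 160 170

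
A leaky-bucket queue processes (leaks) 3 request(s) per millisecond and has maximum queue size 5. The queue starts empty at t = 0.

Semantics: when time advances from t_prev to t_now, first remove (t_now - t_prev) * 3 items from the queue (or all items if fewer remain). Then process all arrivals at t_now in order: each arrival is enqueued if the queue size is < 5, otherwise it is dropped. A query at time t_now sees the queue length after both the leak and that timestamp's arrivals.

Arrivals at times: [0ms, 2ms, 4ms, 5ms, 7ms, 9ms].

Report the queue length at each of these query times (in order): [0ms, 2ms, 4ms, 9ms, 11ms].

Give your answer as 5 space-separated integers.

Answer: 1 1 1 1 0

Derivation:
Queue lengths at query times:
  query t=0ms: backlog = 1
  query t=2ms: backlog = 1
  query t=4ms: backlog = 1
  query t=9ms: backlog = 1
  query t=11ms: backlog = 0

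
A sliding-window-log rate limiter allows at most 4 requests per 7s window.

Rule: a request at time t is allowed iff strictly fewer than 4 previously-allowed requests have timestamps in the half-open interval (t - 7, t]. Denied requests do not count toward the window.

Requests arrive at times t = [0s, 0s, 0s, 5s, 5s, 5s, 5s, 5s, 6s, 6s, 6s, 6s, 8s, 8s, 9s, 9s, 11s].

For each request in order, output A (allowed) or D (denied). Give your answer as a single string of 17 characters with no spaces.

Tracking allowed requests in the window:
  req#1 t=0s: ALLOW
  req#2 t=0s: ALLOW
  req#3 t=0s: ALLOW
  req#4 t=5s: ALLOW
  req#5 t=5s: DENY
  req#6 t=5s: DENY
  req#7 t=5s: DENY
  req#8 t=5s: DENY
  req#9 t=6s: DENY
  req#10 t=6s: DENY
  req#11 t=6s: DENY
  req#12 t=6s: DENY
  req#13 t=8s: ALLOW
  req#14 t=8s: ALLOW
  req#15 t=9s: ALLOW
  req#16 t=9s: DENY
  req#17 t=11s: DENY

Answer: AAAADDDDDDDDAAADD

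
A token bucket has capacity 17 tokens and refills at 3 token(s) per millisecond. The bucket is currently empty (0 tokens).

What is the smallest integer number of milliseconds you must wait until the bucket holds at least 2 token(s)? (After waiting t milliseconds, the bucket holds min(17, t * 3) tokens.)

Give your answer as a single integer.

Need t * 3 >= 2, so t >= 2/3.
Smallest integer t = ceil(2/3) = 1.

Answer: 1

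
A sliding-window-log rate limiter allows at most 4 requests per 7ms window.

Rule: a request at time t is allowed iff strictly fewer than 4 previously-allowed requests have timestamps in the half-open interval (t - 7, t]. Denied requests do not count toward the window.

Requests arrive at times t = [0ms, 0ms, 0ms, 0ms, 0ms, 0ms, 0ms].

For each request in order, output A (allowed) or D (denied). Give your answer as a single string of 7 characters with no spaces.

Answer: AAAADDD

Derivation:
Tracking allowed requests in the window:
  req#1 t=0ms: ALLOW
  req#2 t=0ms: ALLOW
  req#3 t=0ms: ALLOW
  req#4 t=0ms: ALLOW
  req#5 t=0ms: DENY
  req#6 t=0ms: DENY
  req#7 t=0ms: DENY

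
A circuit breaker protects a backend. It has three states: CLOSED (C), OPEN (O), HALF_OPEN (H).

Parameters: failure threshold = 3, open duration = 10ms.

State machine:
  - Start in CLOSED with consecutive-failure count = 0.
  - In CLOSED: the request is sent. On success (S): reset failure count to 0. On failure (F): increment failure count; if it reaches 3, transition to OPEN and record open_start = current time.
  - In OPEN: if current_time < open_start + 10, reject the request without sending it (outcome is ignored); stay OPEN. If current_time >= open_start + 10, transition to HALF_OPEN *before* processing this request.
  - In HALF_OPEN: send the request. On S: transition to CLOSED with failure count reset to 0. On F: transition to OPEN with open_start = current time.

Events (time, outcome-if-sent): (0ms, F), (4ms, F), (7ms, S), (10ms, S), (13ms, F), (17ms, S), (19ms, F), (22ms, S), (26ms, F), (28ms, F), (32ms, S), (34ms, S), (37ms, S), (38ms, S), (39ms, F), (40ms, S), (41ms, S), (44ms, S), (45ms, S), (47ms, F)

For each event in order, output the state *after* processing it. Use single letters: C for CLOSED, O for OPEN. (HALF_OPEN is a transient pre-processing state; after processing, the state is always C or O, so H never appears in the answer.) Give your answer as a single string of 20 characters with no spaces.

State after each event:
  event#1 t=0ms outcome=F: state=CLOSED
  event#2 t=4ms outcome=F: state=CLOSED
  event#3 t=7ms outcome=S: state=CLOSED
  event#4 t=10ms outcome=S: state=CLOSED
  event#5 t=13ms outcome=F: state=CLOSED
  event#6 t=17ms outcome=S: state=CLOSED
  event#7 t=19ms outcome=F: state=CLOSED
  event#8 t=22ms outcome=S: state=CLOSED
  event#9 t=26ms outcome=F: state=CLOSED
  event#10 t=28ms outcome=F: state=CLOSED
  event#11 t=32ms outcome=S: state=CLOSED
  event#12 t=34ms outcome=S: state=CLOSED
  event#13 t=37ms outcome=S: state=CLOSED
  event#14 t=38ms outcome=S: state=CLOSED
  event#15 t=39ms outcome=F: state=CLOSED
  event#16 t=40ms outcome=S: state=CLOSED
  event#17 t=41ms outcome=S: state=CLOSED
  event#18 t=44ms outcome=S: state=CLOSED
  event#19 t=45ms outcome=S: state=CLOSED
  event#20 t=47ms outcome=F: state=CLOSED

Answer: CCCCCCCCCCCCCCCCCCCC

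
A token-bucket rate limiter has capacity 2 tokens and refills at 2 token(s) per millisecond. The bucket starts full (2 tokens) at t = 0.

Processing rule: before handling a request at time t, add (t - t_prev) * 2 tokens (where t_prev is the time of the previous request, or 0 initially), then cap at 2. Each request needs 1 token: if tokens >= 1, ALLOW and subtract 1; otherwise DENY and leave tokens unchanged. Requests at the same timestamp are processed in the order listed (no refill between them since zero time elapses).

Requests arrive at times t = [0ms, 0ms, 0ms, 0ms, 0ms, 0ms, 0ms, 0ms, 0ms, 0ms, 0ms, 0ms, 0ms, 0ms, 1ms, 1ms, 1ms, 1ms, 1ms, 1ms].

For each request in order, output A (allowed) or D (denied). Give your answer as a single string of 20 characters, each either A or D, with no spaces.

Simulating step by step:
  req#1 t=0ms: ALLOW
  req#2 t=0ms: ALLOW
  req#3 t=0ms: DENY
  req#4 t=0ms: DENY
  req#5 t=0ms: DENY
  req#6 t=0ms: DENY
  req#7 t=0ms: DENY
  req#8 t=0ms: DENY
  req#9 t=0ms: DENY
  req#10 t=0ms: DENY
  req#11 t=0ms: DENY
  req#12 t=0ms: DENY
  req#13 t=0ms: DENY
  req#14 t=0ms: DENY
  req#15 t=1ms: ALLOW
  req#16 t=1ms: ALLOW
  req#17 t=1ms: DENY
  req#18 t=1ms: DENY
  req#19 t=1ms: DENY
  req#20 t=1ms: DENY

Answer: AADDDDDDDDDDDDAADDDD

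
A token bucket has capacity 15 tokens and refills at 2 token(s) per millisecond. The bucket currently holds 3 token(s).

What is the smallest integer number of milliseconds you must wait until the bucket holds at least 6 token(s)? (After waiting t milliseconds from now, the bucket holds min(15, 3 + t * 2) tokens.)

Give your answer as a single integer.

Need 3 + t * 2 >= 6, so t >= 3/2.
Smallest integer t = ceil(3/2) = 2.

Answer: 2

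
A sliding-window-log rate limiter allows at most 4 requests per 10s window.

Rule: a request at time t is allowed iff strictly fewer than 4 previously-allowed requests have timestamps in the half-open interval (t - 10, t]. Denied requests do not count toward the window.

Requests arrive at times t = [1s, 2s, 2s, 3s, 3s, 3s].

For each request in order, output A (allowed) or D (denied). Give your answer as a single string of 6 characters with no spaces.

Tracking allowed requests in the window:
  req#1 t=1s: ALLOW
  req#2 t=2s: ALLOW
  req#3 t=2s: ALLOW
  req#4 t=3s: ALLOW
  req#5 t=3s: DENY
  req#6 t=3s: DENY

Answer: AAAADD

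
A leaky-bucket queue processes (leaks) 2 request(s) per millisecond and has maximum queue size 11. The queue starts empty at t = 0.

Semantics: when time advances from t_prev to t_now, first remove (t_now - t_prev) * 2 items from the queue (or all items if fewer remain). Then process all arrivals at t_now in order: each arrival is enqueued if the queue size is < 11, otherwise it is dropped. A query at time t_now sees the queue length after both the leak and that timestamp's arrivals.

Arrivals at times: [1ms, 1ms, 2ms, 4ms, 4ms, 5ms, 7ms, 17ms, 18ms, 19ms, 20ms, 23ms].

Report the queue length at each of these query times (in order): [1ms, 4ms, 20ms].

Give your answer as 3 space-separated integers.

Queue lengths at query times:
  query t=1ms: backlog = 2
  query t=4ms: backlog = 2
  query t=20ms: backlog = 1

Answer: 2 2 1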